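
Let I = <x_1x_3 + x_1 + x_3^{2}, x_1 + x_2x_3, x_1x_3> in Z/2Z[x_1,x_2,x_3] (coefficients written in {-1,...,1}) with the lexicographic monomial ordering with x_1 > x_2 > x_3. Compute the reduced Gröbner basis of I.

f_1 = x_1x_3 + x_1 + x_3^{2}, LT = x_1x_3.
f_2 = x_1 + x_2x_3, LT = x_1.
f_3 = x_1x_3, LT = x_1x_3.

S(f_1,f_2): lcm = x_1x_3. S = x_1 + x_2x_3^{2} + x_3^{2}.
  leading term x_1: subtract (1)·f_2 from x_1 + x_2x_3^{2} + x_3^{2} → x_2x_3^{2} + x_2x_3 + x_3^{2}
  leading term x_2x_3^{2}: no divisor's leading term divides it; move x_2x_3^{2} to the remainder.
  leading term x_2x_3: no divisor's leading term divides it; move x_2x_3 to the remainder.
  leading term x_3^{2}: no divisor's leading term divides it; move x_3^{2} to the remainder.
  remainder x_2x_3^{2} + x_2x_3 + x_3^{2} ≠ 0; add g_4 = x_2x_3^{2} + x_2x_3 + x_3^{2} to the basis.

S(f_1,f_3): lcm = x_1x_3. S = x_1 + x_3^{2}.
  leading term x_1: subtract (1)·f_2 from x_1 + x_3^{2} → x_2x_3 + x_3^{2}
  leading term x_2x_3: no divisor's leading term divides it; move x_2x_3 to the remainder.
  leading term x_3^{2}: no divisor's leading term divides it; move x_3^{2} to the remainder.
  remainder x_2x_3 + x_3^{2} ≠ 0; add g_5 = x_2x_3 + x_3^{2} to the basis.

S(f_3,g_4): lcm = x_1x_2x_3^{2}. S = x_1x_2x_3 + x_1x_3^{2}.
  leading term x_1x_2x_3: subtract (x_2)·f_1 from x_1x_2x_3 + x_1x_3^{2} → x_1x_2 + x_1x_3^{2} + x_2x_3^{2}
  leading term x_1x_2: subtract (x_2)·f_2 from x_1x_2 + x_1x_3^{2} + x_2x_3^{2} → x_1x_3^{2} + x_2^{2}x_3 + x_2x_3^{2}
  leading term x_1x_3^{2}: subtract (x_3)·f_1 from x_1x_3^{2} + x_2^{2}x_3 + x_2x_3^{2} → x_1x_3 + x_2^{2}x_3 + x_2x_3^{2} + x_3^{3}
  leading term x_1x_3: subtract (1)·f_1 from x_1x_3 + x_2^{2}x_3 + x_2x_3^{2} + x_3^{3} → x_1 + x_2^{2}x_3 + x_2x_3^{2} + x_3^{3} + x_3^{2}
  leading term x_1: subtract (1)·f_2 from x_1 + x_2^{2}x_3 + x_2x_3^{2} + x_3^{3} + x_3^{2} → x_2^{2}x_3 + x_2x_3^{2} + x_2x_3 + x_3^{3} + x_3^{2}
  leading term x_2^{2}x_3: subtract (x_2)·g_5 from x_2^{2}x_3 + x_2x_3^{2} + x_2x_3 + x_3^{3} + x_3^{2} → x_2x_3 + x_3^{3} + x_3^{2}
  leading term x_2x_3: subtract (1)·g_5 from x_2x_3 + x_3^{3} + x_3^{2} → x_3^{3}
  leading term x_3^{3}: no divisor's leading term divides it; move x_3^{3} to the remainder.
  remainder x_3^{3} ≠ 0; add g_6 = x_3^{3} to the basis.

The other S-polynomials (S(f_2,f_3), S(f_1,g_4), S(f_2,g_4), S(f_1,g_5), S(f_2,g_5), S(f_3,g_5), S(g_4,g_5), S(f_1,g_6), S(f_2,g_6), S(f_3,g_6), S(g_4,g_6), S(g_5,g_6)) all reduce to 0 modulo the current basis, so we have a Gröbner basis.
Inter-reduce: drop elements whose leading term is divisible by another's, tail-reduce, and make monic.

G = {x_1 + x_3^{2}, x_2x_3 + x_3^{2}, x_3^{3}}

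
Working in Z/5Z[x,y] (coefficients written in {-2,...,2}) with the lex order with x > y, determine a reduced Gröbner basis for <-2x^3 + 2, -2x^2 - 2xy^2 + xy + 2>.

f_1 = -2x^3 + 2, LT = x^3.
f_2 = -2x^2 - 2xy^2 + xy + 2, LT = x^2.

S(f_1,f_2): lcm = x^3. S = -x^2y^2 - 2x^2y + x - 1.
  reduce S modulo (f_1, f_2):
  remainder xy^4 - xy^3 - xy^2 + x - y^2 - 2y - 1 ≠ 0; add g_3 = xy^4 - xy^3 - xy^2 + x - y^2 - 2y - 1 to the basis.

S(f_1,g_3): lcm = x^3y^4. S = x^3y^3 + x^3y^2 - x^3 + x^2y^2 + 2x^2y + x^2 - y^4.
  reduce S modulo (f_1, f_2, g_3):
  remainder -xy^2 - 2xy + x - y^4 + y^3 + y^2 - 1 ≠ 0; add g_4 = -xy^2 - 2xy + x - y^4 + y^3 + y^2 - 1 to the basis.

S(f_2,g_3): lcm = x^2y^4. S = x^2y^3 + x^2y^2 - x^2 + xy^6 + 2xy^5 + xy^2 + 2xy + x - y^4.
  reduce S modulo (f_1, f_2, g_3, g_4):
  remainder 2x - y^4 + y^3 + 2y^2 + 2y - 2 ≠ 0; add g_5 = 2x - y^4 + y^3 + 2y^2 + 2y - 2 to the basis.

S(g_3,g_4): lcm = xy^4. S = 2xy^3 + x - y^6 + y^5 + y^4 - 2y^2 - 2y - 1.
  reduce S modulo (f_1, f_2, g_3, g_4, g_5):
  remainder -y^6 - y^5 - 2y^4 + 2y^3 + 2y^2 - y ≠ 0; add g_6 = -y^6 - y^5 - 2y^4 + 2y^3 + 2y^2 - y to the basis.

The other S-polynomials (S(f_1,g_4), S(f_2,g_4), S(f_1,g_5), S(f_2,g_5), S(g_3,g_5), S(g_4,g_5), S(f_1,g_6), S(f_2,g_6), S(g_3,g_6), S(g_4,g_6), S(g_5,g_6)) all reduce to 0 modulo the current basis, so we have a Gröbner basis.
Inter-reduce: drop elements whose leading term is divisible by another's, tail-reduce, and make monic.

G = {x + 2y^4 - 2y^3 + y^2 + y - 1, y^6 + y^5 + 2y^4 - 2y^3 - 2y^2 + y}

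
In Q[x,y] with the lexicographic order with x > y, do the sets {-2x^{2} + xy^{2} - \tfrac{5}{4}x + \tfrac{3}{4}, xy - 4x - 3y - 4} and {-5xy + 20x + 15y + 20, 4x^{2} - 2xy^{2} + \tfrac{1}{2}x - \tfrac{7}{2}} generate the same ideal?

Since reduced Gröbner bases are canonical representatives of ideals under a given ordering, it suffices to compute and compare them.
Buchberger on the first generating set:
f_1 = -2x^{2} + xy^{2} - \tfrac{5}{4}x + \tfrac{3}{4}, LT = x^{2}.
f_2 = xy - 4x - 3y - 4, LT = xy.

S(f_1,f_2): lcm = x^{2}y. S = 4x^{2} - \tfrac{1}{2}xy^{3} + \tfrac{29}{8}xy + 4x - \tfrac{3}{8}y.
  leading term x^{2}: subtract (-2)·f_1 from 4x^{2} - \tfrac{1}{2}xy^{3} + \tfrac{29}{8}xy + 4x - \tfrac{3}{8}y → -\tfrac{1}{2}xy^{3} + 2xy^{2} + \tfrac{29}{8}xy + \tfrac{3}{2}x - \tfrac{3}{8}y + \tfrac{3}{2}
  leading term xy^{3}: subtract (-\tfrac{1}{2}y^{2})·f_2 from -\tfrac{1}{2}xy^{3} + 2xy^{2} + \tfrac{29}{8}xy + \tfrac{3}{2}x - \tfrac{3}{8}y + \tfrac{3}{2} → \tfrac{29}{8}xy + \tfrac{3}{2}x - \tfrac{3}{2}y^{3} - 2y^{2} - \tfrac{3}{8}y + \tfrac{3}{2}
  leading term xy: subtract (\tfrac{29}{8})·f_2 from \tfrac{29}{8}xy + \tfrac{3}{2}x - \tfrac{3}{2}y^{3} - 2y^{2} - \tfrac{3}{8}y + \tfrac{3}{2} → 16x - \tfrac{3}{2}y^{3} - 2y^{2} + \tfrac{21}{2}y + 16
  leading term x: no divisor's leading term divides it; move 16x to the remainder.
  leading term y^{3}: no divisor's leading term divides it; move -\tfrac{3}{2}y^{3} to the remainder.
  leading term y^{2}: no divisor's leading term divides it; move -2y^{2} to the remainder.
  leading term y: no divisor's leading term divides it; move \tfrac{21}{2}y to the remainder.
  leading term 1: no divisor's leading term divides it; move 16 to the remainder.
  remainder 16x - \tfrac{3}{2}y^{3} - 2y^{2} + \tfrac{21}{2}y + 16 ≠ 0; add g_3 = 16x - \tfrac{3}{2}y^{3} - 2y^{2} + \tfrac{21}{2}y + 16 to the basis.

S(f_2,g_3): lcm = xy. S = -4x + \tfrac{3}{32}y^{4} + \tfrac{1}{8}y^{3} - \tfrac{21}{32}y^{2} - 4y - 4.
  leading term x: subtract (-\tfrac{1}{4})·g_3 from -4x + \tfrac{3}{32}y^{4} + \tfrac{1}{8}y^{3} - \tfrac{21}{32}y^{2} - 4y - 4 → \tfrac{3}{32}y^{4} - \tfrac{1}{4}y^{3} - \tfrac{37}{32}y^{2} - \tfrac{11}{8}y
  leading term y^{4}: no divisor's leading term divides it; move \tfrac{3}{32}y^{4} to the remainder.
  leading term y^{3}: no divisor's leading term divides it; move -\tfrac{1}{4}y^{3} to the remainder.
  leading term y^{2}: no divisor's leading term divides it; move -\tfrac{37}{32}y^{2} to the remainder.
  leading term y: no divisor's leading term divides it; move -\tfrac{11}{8}y to the remainder.
  remainder \tfrac{3}{32}y^{4} - \tfrac{1}{4}y^{3} - \tfrac{37}{32}y^{2} - \tfrac{11}{8}y ≠ 0; add g_4 = \tfrac{3}{32}y^{4} - \tfrac{1}{4}y^{3} - \tfrac{37}{32}y^{2} - \tfrac{11}{8}y to the basis.

The other S-polynomials (S(f_1,g_3), S(f_1,g_4), S(f_2,g_4), S(g_3,g_4)) all reduce to 0 modulo the current basis, so we have a Gröbner basis.
Inter-reduce: drop elements whose leading term is divisible by another's, tail-reduce, and make monic.
Reduced Gröbner basis: {x - \tfrac{3}{32}y^{3} - \tfrac{1}{8}y^{2} + \tfrac{21}{32}y + 1, y^{4} - \tfrac{8}{3}y^{3} - \tfrac{37}{3}y^{2} - \tfrac{44}{3}y}.

Buchberger on the second generating set:
h_1 = -5xy + 20x + 15y + 20, LT = xy.
h_2 = 4x^{2} - 2xy^{2} + \tfrac{1}{2}x - \tfrac{7}{2}, LT = x^{2}.

S(h_1,h_2): lcm = x^{2}y. S = -4x^{2} + \tfrac{1}{2}xy^{3} - \tfrac{25}{8}xy - 4x + \tfrac{7}{8}y.
  leading term x^{2}: subtract (-1)·h_2 from -4x^{2} + \tfrac{1}{2}xy^{3} - \tfrac{25}{8}xy - 4x + \tfrac{7}{8}y → \tfrac{1}{2}xy^{3} - 2xy^{2} - \tfrac{25}{8}xy - \tfrac{7}{2}x + \tfrac{7}{8}y - \tfrac{7}{2}
  leading term xy^{3}: subtract (-\tfrac{1}{10}y^{2})·h_1 from \tfrac{1}{2}xy^{3} - 2xy^{2} - \tfrac{25}{8}xy - \tfrac{7}{2}x + \tfrac{7}{8}y - \tfrac{7}{2} → -\tfrac{25}{8}xy - \tfrac{7}{2}x + \tfrac{3}{2}y^{3} + 2y^{2} + \tfrac{7}{8}y - \tfrac{7}{2}
  leading term xy: subtract (\tfrac{5}{8})·h_1 from -\tfrac{25}{8}xy - \tfrac{7}{2}x + \tfrac{3}{2}y^{3} + 2y^{2} + \tfrac{7}{8}y - \tfrac{7}{2} → -16x + \tfrac{3}{2}y^{3} + 2y^{2} - \tfrac{17}{2}y - 16
  leading term x: no divisor's leading term divides it; move -16x to the remainder.
  leading term y^{3}: no divisor's leading term divides it; move \tfrac{3}{2}y^{3} to the remainder.
  leading term y^{2}: no divisor's leading term divides it; move 2y^{2} to the remainder.
  leading term y: no divisor's leading term divides it; move -\tfrac{17}{2}y to the remainder.
  leading term 1: no divisor's leading term divides it; move -16 to the remainder.
  remainder -16x + \tfrac{3}{2}y^{3} + 2y^{2} - \tfrac{17}{2}y - 16 ≠ 0; add k_3 = -16x + \tfrac{3}{2}y^{3} + 2y^{2} - \tfrac{17}{2}y - 16 to the basis.

S(h_1,k_3): lcm = xy. S = -4x + \tfrac{3}{32}y^{4} + \tfrac{1}{8}y^{3} - \tfrac{17}{32}y^{2} - 4y - 4.
  leading term x: subtract (\tfrac{1}{4})·k_3 from -4x + \tfrac{3}{32}y^{4} + \tfrac{1}{8}y^{3} - \tfrac{17}{32}y^{2} - 4y - 4 → \tfrac{3}{32}y^{4} - \tfrac{1}{4}y^{3} - \tfrac{33}{32}y^{2} - \tfrac{15}{8}y
  leading term y^{4}: no divisor's leading term divides it; move \tfrac{3}{32}y^{4} to the remainder.
  leading term y^{3}: no divisor's leading term divides it; move -\tfrac{1}{4}y^{3} to the remainder.
  leading term y^{2}: no divisor's leading term divides it; move -\tfrac{33}{32}y^{2} to the remainder.
  leading term y: no divisor's leading term divides it; move -\tfrac{15}{8}y to the remainder.
  remainder \tfrac{3}{32}y^{4} - \tfrac{1}{4}y^{3} - \tfrac{33}{32}y^{2} - \tfrac{15}{8}y ≠ 0; add k_4 = \tfrac{3}{32}y^{4} - \tfrac{1}{4}y^{3} - \tfrac{33}{32}y^{2} - \tfrac{15}{8}y to the basis.

The other S-polynomials (S(h_2,k_3), S(h_1,k_4), S(h_2,k_4), S(k_3,k_4)) all reduce to 0 modulo the current basis, so we have a Gröbner basis.
Inter-reduce: drop elements whose leading term is divisible by another's, tail-reduce, and make monic.
Reduced Gröbner basis: {x - \tfrac{3}{32}y^{3} - \tfrac{1}{8}y^{2} + \tfrac{17}{32}y + 1, y^{4} - \tfrac{8}{3}y^{3} - 11y^{2} - 20y}.

The bases are distinct; the ideals are different.

No, the ideals differ.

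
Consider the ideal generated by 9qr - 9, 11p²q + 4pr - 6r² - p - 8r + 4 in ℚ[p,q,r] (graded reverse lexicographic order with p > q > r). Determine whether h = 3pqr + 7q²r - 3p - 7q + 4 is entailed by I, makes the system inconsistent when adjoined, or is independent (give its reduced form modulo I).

First compute the reduced Gröbner basis of I by Buchberger's algorithm.
f_1 = 9qr - 9, LT = qr.
f_2 = 11p²q + 4pr - 6r² - p - 8r + 4, LT = p²q.

S(f_1,f_2): lcm = p²qr. S = -4/11pr² + 6/11r³ - p² + 1/11pr + 8/11r² - 4/11r.
  leading term pr²: no divisor's leading term divides it; move -4/11pr² to the remainder.
  leading term r³: no divisor's leading term divides it; move 6/11r³ to the remainder.
  leading term p²: no divisor's leading term divides it; move -p² to the remainder.
  leading term pr: no divisor's leading term divides it; move 1/11pr to the remainder.
  leading term r²: no divisor's leading term divides it; move 8/11r² to the remainder.
  leading term r: no divisor's leading term divides it; move -4/11r to the remainder.
  remainder -4/11pr² + 6/11r³ - p² + 1/11pr + 8/11r² - 4/11r ≠ 0; add k_3 = -4/11pr² + 6/11r³ - p² + 1/11pr + 8/11r² - 4/11r to the basis.

The other S-polynomials (S(f_1,k_3), S(f_2,k_3)) all reduce to 0 modulo the current basis, so we have a Gröbner basis.
Inter-reduce: drop elements whose leading term is divisible by another's, tail-reduce, and make monic.
Reduced Gröbner basis: {p²q + 4/11pr - 6/11r² - 1/11p - 8/11r + 4/11, pr² - 3/2r³ + 11/4p² - ¼pr - 2r² + r, qr - 1}.
Label its elements g_1 = p²q + 4/11pr - 6/11r² - 1/11p - 8/11r + 4/11, g_2 = pr² - 3/2r³ + 11/4p² - ¼pr - 2r² + r, g_3 = qr - 1.

Reduce h = 3pqr + 7q²r - 3p - 7q + 4 modulo G:
  leading term pqr: subtract (3p)·g_3 from 3pqr + 7q²r - 3p - 7q + 4 → 7q²r - 7q + 4
  leading term q²r: subtract (7q)·g_3 from 7q²r - 7q + 4 → 4
  leading term 1: no divisor's leading term divides it; move 4 to the remainder.
  normal form = 4.
The normal form is nonzero, so h ∉ I. Since h minus its normal form lies in I, I + (h) = I + (n) where n = 4; decide whether this ideal is the whole ring.
Here n = 4 is a nonzero constant, hence a unit: 1 ∈ I + (h), the Gröbner basis of I + (h) is {1}, and the enlarged system has no common solution — adjoining h is inconsistent.

The remainder on division by a Gröbner basis is unique — it is the normal form.

Adjoining 3pqr + 7q²r - 3p - 7q + 4 makes the ideal the whole ring: the system is inconsistent.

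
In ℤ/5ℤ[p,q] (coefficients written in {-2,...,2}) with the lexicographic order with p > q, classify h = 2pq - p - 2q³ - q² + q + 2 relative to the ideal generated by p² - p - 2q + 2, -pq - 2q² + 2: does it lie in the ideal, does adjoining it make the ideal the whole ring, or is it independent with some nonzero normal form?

First compute the reduced Gröbner basis of I by Buchberger's algorithm.
f_1 = p² - p - 2q + 2, LT = p².
f_2 = -pq - 2q² + 2, LT = pq.

S(f_1,f_2): lcm = p²q. S = -2pq² - pq + 2p - 2q² + 2q.
  leading term pq²: subtract (2q)·f_2 from -2pq² - pq + 2p - 2q² + 2q → -pq + 2p - q³ - 2q² - 2q
  leading term pq: subtract (1)·f_2 from -pq + 2p - q³ - 2q² - 2q → 2p - q³ - 2q - 2
  leading term p: no divisor's leading term divides it; move 2p to the remainder.
  leading term q³: no divisor's leading term divides it; move -q³ to the remainder.
  leading term q: no divisor's leading term divides it; move -2q to the remainder.
  leading term 1: no divisor's leading term divides it; move -2 to the remainder.
  remainder 2p - q³ - 2q - 2 ≠ 0; add k_3 = 2p - q³ - 2q - 2 to the basis.

S(f_1,k_3): lcm = p². S = -2pq³ + pq - 2q + 2.
  leading term pq³: subtract (2q²)·f_2 from -2pq³ + pq - 2q + 2 → pq - q⁴ + q² - 2q + 2
  leading term pq: subtract (-1)·f_2 from pq - q⁴ + q² - 2q + 2 → -q⁴ - q² - 2q - 1
  leading term q⁴: no divisor's leading term divides it; move -q⁴ to the remainder.
  leading term q²: no divisor's leading term divides it; move -q² to the remainder.
  leading term q: no divisor's leading term divides it; move -2q to the remainder.
  leading term 1: no divisor's leading term divides it; move -1 to the remainder.
  remainder -q⁴ - q² - 2q - 1 ≠ 0; add k_4 = -q⁴ - q² - 2q - 1 to the basis.

The other S-polynomials (S(f_2,k_3), S(f_1,k_4), S(f_2,k_4), S(k_3,k_4)) all reduce to 0 modulo the current basis, so we have a Gröbner basis.
Inter-reduce: drop elements whose leading term is divisible by another's, tail-reduce, and make monic.
Reduced Gröbner basis: {p + 2q³ - q - 1, q⁴ + q² + 2q + 1}.
Label its elements g_1 = p + 2q³ - q - 1, g_2 = q⁴ + q² + 2q + 1.

Reduce h = 2pq - p - 2q³ - q² + q + 2 modulo G:
  leading term pq: subtract (2q)·g_1 from 2pq - p - 2q³ - q² + q + 2 → -p + q⁴ - 2q³ + q² - 2q + 2
  leading term p: subtract (-1)·g_1 from -p + q⁴ - 2q³ + q² - 2q + 2 → q⁴ + q² + 2q + 1
  leading term q⁴: subtract (1)·g_2 from q⁴ + q² + 2q + 1 → 0
  normal form = 0.
Since the normal form is 0, h ∈ I.

The remainder on division by a Gröbner basis is unique — it is the normal form.

2pq - p - 2q³ - q² + q + 2 lies in I (it reduces to 0).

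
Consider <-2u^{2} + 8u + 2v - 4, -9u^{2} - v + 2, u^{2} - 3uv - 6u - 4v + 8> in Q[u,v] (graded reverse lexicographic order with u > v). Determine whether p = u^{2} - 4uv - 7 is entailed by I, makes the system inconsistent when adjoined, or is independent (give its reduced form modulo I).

Adjoining u^{2} - 4uv - 7 makes the ideal the whole ring: the system is inconsistent.

First compute the reduced Gröbner basis of I by Buchberger's algorithm.
f_1 = -2u^{2} + 8u + 2v - 4, LT = u^{2}.
f_2 = -9u^{2} - v + 2, LT = u^{2}.
f_3 = u^{2} - 3uv - 6u - 4v + 8, LT = u^{2}.

S(f_1,f_2): lcm = u^{2}. S = -4u - \tfrac{10}{9}v + \tfrac{20}{9}.
  leading term u: no divisor's leading term divides it; move -4u to the remainder.
  leading term v: no divisor's leading term divides it; move -\tfrac{10}{9}v to the remainder.
  leading term 1: no divisor's leading term divides it; move \tfrac{20}{9} to the remainder.
  remainder -4u - \tfrac{10}{9}v + \tfrac{20}{9} ≠ 0; add h_4 = -4u - \tfrac{10}{9}v + \tfrac{20}{9} to the basis.

S(f_1,f_3): lcm = u^{2}. S = 3uv + 2u + 3v - 6.
  leading term uv: subtract (-\tfrac{3}{4}v)·h_4 from 3uv + 2u + 3v - 6 → -\tfrac{5}{6}v^{2} + 2u + \tfrac{14}{3}v - 6
  leading term v^{2}: no divisor's leading term divides it; move -\tfrac{5}{6}v^{2} to the remainder.
  leading term u: subtract (-\tfrac{1}{2})·h_4 from 2u + \tfrac{14}{3}v - 6 → \tfrac{37}{9}v - \tfrac{44}{9}
  leading term v: no divisor's leading term divides it; move \tfrac{37}{9}v to the remainder.
  leading term 1: no divisor's leading term divides it; move -\tfrac{44}{9} to the remainder.
  remainder -\tfrac{5}{6}v^{2} + \tfrac{37}{9}v - \tfrac{44}{9} ≠ 0; add h_5 = -\tfrac{5}{6}v^{2} + \tfrac{37}{9}v - \tfrac{44}{9} to the basis.

S(f_1,h_4): lcm = u^{2}. S = -\tfrac{5}{18}uv - \tfrac{31}{9}u - v + 2.
  leading term uv: subtract (\tfrac{5}{72}v)·h_4 from -\tfrac{5}{18}uv - \tfrac{31}{9}u - v + 2 → \tfrac{25}{324}v^{2} - \tfrac{31}{9}u - \tfrac{187}{162}v + 2
  leading term v^{2}: subtract (-\tfrac{5}{54})·h_5 from \tfrac{25}{324}v^{2} - \tfrac{31}{9}u - \tfrac{187}{162}v + 2 → -\tfrac{31}{9}u - \tfrac{188}{243}v + \tfrac{376}{243}
  leading term u: subtract (\tfrac{31}{36})·h_4 from -\tfrac{31}{9}u - \tfrac{188}{243}v + \tfrac{376}{243} → \tfrac{89}{486}v - \tfrac{89}{243}
  leading term v: no divisor's leading term divides it; move \tfrac{89}{486}v to the remainder.
  leading term 1: no divisor's leading term divides it; move -\tfrac{89}{243} to the remainder.
  remainder \tfrac{89}{486}v - \tfrac{89}{243} ≠ 0; add h_6 = \tfrac{89}{486}v - \tfrac{89}{243} to the basis.

The other S-polynomials (S(f_2,f_3), S(f_2,h_4), S(f_3,h_4), S(f_1,h_5), S(f_2,h_5), S(f_3,h_5), S(h_4,h_5), S(f_1,h_6), S(f_2,h_6), S(f_3,h_6), S(h_4,h_6), S(h_5,h_6)) all reduce to 0 modulo the current basis, so we have a Gröbner basis.
Inter-reduce: drop elements whose leading term is divisible by another's, tail-reduce, and make monic.
Reduced Gröbner basis: {u, v - 2}.
Label its elements g_1 = u, g_2 = v - 2.

Reduce p = u^{2} - 4uv - 7 modulo G:
  leading term u^{2}: subtract (u)·g_1 from u^{2} - 4uv - 7 → -4uv - 7
  leading term uv: subtract (-4v)·g_1 from -4uv - 7 → -7
  leading term 1: no divisor's leading term divides it; move -7 to the remainder.
  normal form = -7.
The normal form is nonzero, so p ∉ I. Since p minus its normal form lies in I, I + (p) = I + (r) where r = -7; decide whether this ideal is the whole ring.
Here r = -7 is a nonzero constant, hence a unit: 1 ∈ I + (p), the Gröbner basis of I + (p) is {1}, and the enlarged system has no common solution — adjoining p is inconsistent.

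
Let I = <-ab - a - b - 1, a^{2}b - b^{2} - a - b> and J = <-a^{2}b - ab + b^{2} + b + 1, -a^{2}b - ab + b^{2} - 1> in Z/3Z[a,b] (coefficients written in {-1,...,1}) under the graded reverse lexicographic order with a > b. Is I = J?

No, the ideals differ.

Equality of ideals is decidable: compute both reduced Gröbner bases (unique for the ordering) and check whether they agree.
Buchberger on the first generating set:
f_1 = -ab - a - b - 1, LT = ab.
f_2 = a^{2}b - b^{2} - a - b, LT = a^{2}b.

S(f_1,f_2): lcm = a^{2}b. S = a^{2} + ab + b^{2} - a + b.
  leading term a^{2}: no divisor's leading term divides it; move a^{2} to the remainder.
  leading term ab: subtract (-1)·f_1 from ab + b^{2} - a + b → b^{2} + a - 1
  leading term b^{2}: no divisor's leading term divides it; move b^{2} to the remainder.
  leading term a: no divisor's leading term divides it; move a to the remainder.
  leading term 1: no divisor's leading term divides it; move -1 to the remainder.
  remainder a^{2} + b^{2} + a - 1 ≠ 0; add g_3 = a^{2} + b^{2} + a - 1 to the basis.

S(f_1,g_3): lcm = a^{2}b. S = -b^{3} + a^{2} + a + b.
  leading term b^{3}: no divisor's leading term divides it; move -b^{3} to the remainder.
  leading term a^{2}: subtract (1)·g_3 from a^{2} + a + b → -b^{2} + b + 1
  leading term b^{2}: no divisor's leading term divides it; move -b^{2} to the remainder.
  leading term b: no divisor's leading term divides it; move b to the remainder.
  leading term 1: no divisor's leading term divides it; move 1 to the remainder.
  remainder -b^{3} - b^{2} + b + 1 ≠ 0; add g_4 = -b^{3} - b^{2} + b + 1 to the basis.

The other S-polynomials (S(f_2,g_3), S(f_1,g_4), S(f_2,g_4), S(g_3,g_4)) all reduce to 0 modulo the current basis, so we have a Gröbner basis.
Inter-reduce: drop elements whose leading term is divisible by another's, tail-reduce, and make monic.
Reduced Gröbner basis: {b^{3} + b^{2} - b - 1, a^{2} + b^{2} + a - 1, ab + a + b + 1}.

Buchberger on the second generating set:
h_1 = -a^{2}b - ab + b^{2} + b + 1, LT = a^{2}b.
h_2 = -a^{2}b - ab + b^{2} - 1, LT = a^{2}b.

S(h_1,h_2): lcm = a^{2}b. S = -b + 1.
  leading term b: no divisor's leading term divides it; move -b to the remainder.
  leading term 1: no divisor's leading term divides it; move 1 to the remainder.
  remainder -b + 1 ≠ 0; add k_3 = -b + 1 to the basis.

S(h_1,k_3): lcm = a^{2}b. S = a^{2} + ab - b^{2} - b - 1.
  leading term a^{2}: no divisor's leading term divides it; move a^{2} to the remainder.
  leading term ab: subtract (-a)·k_3 from ab - b^{2} - b - 1 → -b^{2} + a - b - 1
  leading term b^{2}: subtract (b)·k_3 from -b^{2} + a - b - 1 → a + b - 1
  leading term a: no divisor's leading term divides it; move a to the remainder.
  leading term b: subtract (-1)·k_3 from b - 1 → 0
  remainder a^{2} + a ≠ 0; add k_4 = a^{2} + a to the basis.

The other S-polynomials (S(h_2,k_3), S(h_1,k_4), S(h_2,k_4), S(k_3,k_4)) all reduce to 0 modulo the current basis, so we have a Gröbner basis.
Inter-reduce: drop elements whose leading term is divisible by another's, tail-reduce, and make monic.
Reduced Gröbner basis: {a^{2} + a, b - 1}.

These differ, so the ideals are not equal.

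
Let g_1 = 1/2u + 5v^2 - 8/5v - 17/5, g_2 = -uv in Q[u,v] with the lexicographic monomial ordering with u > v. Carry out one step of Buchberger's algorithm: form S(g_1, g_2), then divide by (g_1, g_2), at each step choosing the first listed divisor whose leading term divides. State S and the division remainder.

S(g_1, g_2) = 10v^3 - 16/5v^2 - 34/5v; remainder on division = 10v^3 - 16/5v^2 - 34/5v.

lcm(LM(g_1), LM(g_2)) = uv.
S = (lcm/LT(g_1))·g_1 − (lcm/LT(g_2))·g_2 = 10v^3 - 16/5v^2 - 34/5v.
Reduce S modulo (g_1, g_2) in that order:
  leading term v^3: no divisor's leading term divides it; move 10v^3 to the remainder.
  leading term v^2: no divisor's leading term divides it; move -16/5v^2 to the remainder.
  leading term v: no divisor's leading term divides it; move -34/5v to the remainder.
The remainder 10v^3 - 16/5v^2 - 34/5v is nonzero, so it would be added as the next basis element.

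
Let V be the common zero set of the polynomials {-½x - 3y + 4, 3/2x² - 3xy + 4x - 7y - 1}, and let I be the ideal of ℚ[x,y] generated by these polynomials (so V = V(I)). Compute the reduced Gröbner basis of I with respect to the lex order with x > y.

This is the nonlinear analogue of row-reducing a linear system.

f_1 = -½x - 3y + 4, LT = x.
f_2 = 3/2x² - 3xy + 4x - 7y - 1, LT = x².

S(f_1,f_2): lcm = x². S = 8xy - 32/3x + 14/3y + ⅔.
  leading term xy: subtract (-16y)·f_1 from 8xy - 32/3x + 14/3y + ⅔ → -32/3x - 48y² + 206/3y + ⅔
  leading term x: subtract (64/3)·f_1 from -32/3x - 48y² + 206/3y + ⅔ → -48y² + 398/3y - 254/3
  leading term y²: no divisor's leading term divides it; move -48y² to the remainder.
  leading term y: no divisor's leading term divides it; move 398/3y to the remainder.
  leading term 1: no divisor's leading term divides it; move -254/3 to the remainder.
  remainder -48y² + 398/3y - 254/3 ≠ 0; add g_3 = -48y² + 398/3y - 254/3 to the basis.

S(f_1,g_3): leading monomials are coprime, so the S-polynomial reduces to 0 (Buchberger's first criterion).
S(f_2,g_3): leading monomials are coprime, so the S-polynomial reduces to 0 (Buchberger's first criterion).
Every S-polynomial of the final basis reduces to 0, so we have a Gröbner basis.
Inter-reduce: drop elements whose leading term is divisible by another's, tail-reduce, and make monic.

G = {x + 6y - 8, y² - 199/72y + 127/72}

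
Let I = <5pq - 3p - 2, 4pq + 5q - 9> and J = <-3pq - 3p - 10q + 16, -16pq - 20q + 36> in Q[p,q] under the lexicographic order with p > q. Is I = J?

Two ideals are equal iff their reduced Gröbner bases coincide (the reduced basis is unique for a fixed ordering).
Buchberger on the first generating set:
f_1 = 5pq - 3p - 2, LT = pq.
f_2 = 4pq + 5q - 9, LT = pq.

S(f_1,f_2): lcm = pq. S = -3/5p - 5/4q + 37/20.
  leading term p: no divisor's leading term divides it; move -3/5p to the remainder.
  leading term q: no divisor's leading term divides it; move -5/4q to the remainder.
  leading term 1: no divisor's leading term divides it; move 37/20 to the remainder.
  remainder -3/5p - 5/4q + 37/20 ≠ 0; add g_3 = -3/5p - 5/4q + 37/20 to the basis.

S(f_1,g_3): lcm = pq. S = -3/5p - 25/12q^2 + 37/12q - 2/5.
  leading term p: subtract (1)·g_3 from -3/5p - 25/12q^2 + 37/12q - 2/5 → -25/12q^2 + 13/3q - 9/4
  leading term q^2: no divisor's leading term divides it; move -25/12q^2 to the remainder.
  leading term q: no divisor's leading term divides it; move 13/3q to the remainder.
  leading term 1: no divisor's leading term divides it; move -9/4 to the remainder.
  remainder -25/12q^2 + 13/3q - 9/4 ≠ 0; add g_4 = -25/12q^2 + 13/3q - 9/4 to the basis.

The other S-polynomials (S(f_2,g_3), S(f_1,g_4), S(f_2,g_4), S(g_3,g_4)) all reduce to 0 modulo the current basis, so we have a Gröbner basis.
Inter-reduce: drop elements whose leading term is divisible by another's, tail-reduce, and make monic.
Reduced Gröbner basis: {p + 25/12q - 37/12, q^2 - 52/25q + 27/25}.

Buchberger on the second generating set:
h_1 = -3pq - 3p - 10q + 16, LT = pq.
h_2 = -16pq - 20q + 36, LT = pq.

S(h_1,h_2): lcm = pq. S = p + 25/12q - 37/12.
  leading term p: no divisor's leading term divides it; move p to the remainder.
  leading term q: no divisor's leading term divides it; move 25/12q to the remainder.
  leading term 1: no divisor's leading term divides it; move -37/12 to the remainder.
  remainder p + 25/12q - 37/12 ≠ 0; add k_3 = p + 25/12q - 37/12 to the basis.

S(h_1,k_3): lcm = pq. S = p - 25/12q^2 + 77/12q - 16/3.
  leading term p: subtract (1)·k_3 from p - 25/12q^2 + 77/12q - 16/3 → -25/12q^2 + 13/3q - 9/4
  leading term q^2: no divisor's leading term divides it; move -25/12q^2 to the remainder.
  leading term q: no divisor's leading term divides it; move 13/3q to the remainder.
  leading term 1: no divisor's leading term divides it; move -9/4 to the remainder.
  remainder -25/12q^2 + 13/3q - 9/4 ≠ 0; add k_4 = -25/12q^2 + 13/3q - 9/4 to the basis.

The other S-polynomials (S(h_2,k_3), S(h_1,k_4), S(h_2,k_4), S(k_3,k_4)) all reduce to 0 modulo the current basis, so we have a Gröbner basis.
Inter-reduce: drop elements whose leading term is divisible by another's, tail-reduce, and make monic.
Reduced Gröbner basis: {p + 25/12q - 37/12, q^2 - 52/25q + 27/25}.

The two bases agree; hence the ideals are identical.
The choice of monomial ordering does not affect the verdict — as long as both bases are computed under the same ordering, their equality decides ideal equality.

Yes, the ideals are equal.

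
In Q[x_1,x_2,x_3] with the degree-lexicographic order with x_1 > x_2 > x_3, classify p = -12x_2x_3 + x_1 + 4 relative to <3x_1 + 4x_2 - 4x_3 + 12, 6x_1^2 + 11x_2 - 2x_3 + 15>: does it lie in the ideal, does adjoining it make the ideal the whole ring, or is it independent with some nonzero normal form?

-12x_2x_3 + x_1 + 4 is independent of I; its normal form modulo I is -12x_2x_3 - 4/3x_2 + 4/3x_3.

First compute the reduced Gröbner basis of I by Buchberger's algorithm.
f_1 = 3x_1 + 4x_2 - 4x_3 + 12, LT = x_1.
f_2 = 6x_1^2 + 11x_2 - 2x_3 + 15, LT = x_1^2.

S(f_1,f_2): lcm = x_1^2. S = 4/3x_1x_2 - 4/3x_1x_3 + 4x_1 - 11/6x_2 + 1/3x_3 - 5/2.
  leading term x_1x_2: subtract (4/9x_2)·f_1 from 4/3x_1x_2 - 4/3x_1x_3 + 4x_1 - 11/6x_2 + 1/3x_3 - 5/2 → -4/3x_1x_3 - 16/9x_2^2 + 16/9x_2x_3 + 4x_1 - 43/6x_2 + 1/3x_3 - 5/2
  leading term x_1x_3: subtract (-4/9x_3)·f_1 from -4/3x_1x_3 - 16/9x_2^2 + 16/9x_2x_3 + 4x_1 - 43/6x_2 + 1/3x_3 - 5/2 → -16/9x_2^2 + 32/9x_2x_3 - 16/9x_3^2 + 4x_1 - 43/6x_2 + 17/3x_3 - 5/2
  leading term x_2^2: no divisor's leading term divides it; move -16/9x_2^2 to the remainder.
  leading term x_2x_3: no divisor's leading term divides it; move 32/9x_2x_3 to the remainder.
  leading term x_3^2: no divisor's leading term divides it; move -16/9x_3^2 to the remainder.
  leading term x_1: subtract (4/3)·f_1 from 4x_1 - 43/6x_2 + 17/3x_3 - 5/2 → -25/2x_2 + 11x_3 - 37/2
  leading term x_2: no divisor's leading term divides it; move -25/2x_2 to the remainder.
  leading term x_3: no divisor's leading term divides it; move 11x_3 to the remainder.
  leading term 1: no divisor's leading term divides it; move -37/2 to the remainder.
  remainder -16/9x_2^2 + 32/9x_2x_3 - 16/9x_3^2 - 25/2x_2 + 11x_3 - 37/2 ≠ 0; add h_3 = -16/9x_2^2 + 32/9x_2x_3 - 16/9x_3^2 - 25/2x_2 + 11x_3 - 37/2 to the basis.

The other S-polynomials (S(f_1,h_3), S(f_2,h_3)) all reduce to 0 modulo the current basis, so we have a Gröbner basis.
Inter-reduce: drop elements whose leading term is divisible by another's, tail-reduce, and make monic.
Reduced Gröbner basis: {x_2^2 - 2x_2x_3 + x_3^2 + 225/32x_2 - 99/16x_3 + 333/32, x_1 + 4/3x_2 - 4/3x_3 + 4}.
Label its elements g_1 = x_2^2 - 2x_2x_3 + x_3^2 + 225/32x_2 - 99/16x_3 + 333/32, g_2 = x_1 + 4/3x_2 - 4/3x_3 + 4.

Reduce p = -12x_2x_3 + x_1 + 4 modulo G:
  leading term x_2x_3: no divisor's leading term divides it; move -12x_2x_3 to the remainder.
  leading term x_1: subtract (1)·g_2 from x_1 + 4 → -4/3x_2 + 4/3x_3
  leading term x_2: no divisor's leading term divides it; move -4/3x_2 to the remainder.
  leading term x_3: no divisor's leading term divides it; move 4/3x_3 to the remainder.
  normal form = -12x_2x_3 - 4/3x_2 + 4/3x_3.
The normal form is nonzero, so p ∉ I. Since p minus its normal form lies in I, I + (p) = I + (r) where r = -12x_2x_3 - 4/3x_2 + 4/3x_3; decide whether this ideal is the whole ring.
Run Buchberger on G together with r (pairs among the g_i already reduce to 0 since G is a Gröbner basis):
g_1 = x_2^2 - 2x_2x_3 + x_3^2 + 225/32x_2 - 99/16x_3 + 333/32, LT = x_2^2.
g_2 = x_1 + 4/3x_2 - 4/3x_3 + 4, LT = x_1.
r = -12x_2x_3 - 4/3x_2 + 4/3x_3, LT = x_2x_3.

S(g_1,r): lcm = x_2^2x_3. S = -2x_2x_3^2 + x_3^3 - 1/9x_2^2 + 2057/288x_2x_3 - 99/16x_3^2 + 333/32x_3.
  leading term x_2x_3^2: subtract (1/6x_3)·r from -2x_2x_3^2 + x_3^3 - 1/9x_2^2 + 2057/288x_2x_3 - 99/16x_3^2 + 333/32x_3 → x_3^3 - 1/9x_2^2 + 707/96x_2x_3 - 923/144x_3^2 + 333/32x_3
  leading term x_3^3: no divisor's leading term divides it; move x_3^3 to the remainder.
  leading term x_2^2: subtract (-1/9)·g_1 from -1/9x_2^2 + 707/96x_2x_3 - 923/144x_3^2 + 333/32x_3 → 2057/288x_2x_3 - 907/144x_3^2 + 25/32x_2 + 311/32x_3 + 37/32
  leading term x_2x_3: subtract (-2057/3456)·r from 2057/288x_2x_3 - 907/144x_3^2 + 25/32x_2 + 311/32x_3 + 37/32 → -907/144x_3^2 - 1/81x_2 + 1703/162x_3 + 37/32
  leading term x_3^2: no divisor's leading term divides it; move -907/144x_3^2 to the remainder.
  leading term x_2: no divisor's leading term divides it; move -1/81x_2 to the remainder.
  leading term x_3: no divisor's leading term divides it; move 1703/162x_3 to the remainder.
  leading term 1: no divisor's leading term divides it; move 37/32 to the remainder.
  remainder x_3^3 - 907/144x_3^2 - 1/81x_2 + 1703/162x_3 + 37/32 ≠ 0; add m_4 = x_3^3 - 907/144x_3^2 - 1/81x_2 + 1703/162x_3 + 37/32 to the basis.

The other S-polynomials (S(g_1,g_2), S(g_2,r), S(g_1,m_4), S(g_2,m_4), S(r,m_4)) all reduce to 0 modulo the current basis, so we have a Gröbner basis.
Inter-reduce: drop elements whose leading term is divisible by another's, tail-reduce, and make monic.
Reduced Gröbner basis: {x_3^3 - 907/144x_3^2 - 1/81x_2 + 1703/162x_3 + 37/32, x_2^2 + x_3^2 + 2089/288x_2 - 923/144x_3 + 333/32, x_2x_3 + 1/9x_2 - 1/9x_3, x_1 + 4/3x_2 - 4/3x_3 + 4}.
The reduced Gröbner basis of I + (p) is {x_3^3 - 907/144x_3^2 - 1/81x_2 + 1703/162x_3 + 37/32, x_2^2 + x_3^2 + 2089/288x_2 - 923/144x_3 + 333/32, x_2x_3 + 1/9x_2 - 1/9x_3, x_1 + 4/3x_2 - 4/3x_3 + 4} ≠ {1}, a proper ideal, so the enlarged system stays consistent: p is independent of I, with normal form -12x_2x_3 - 4/3x_2 + 4/3x_3.

The remainder on division by a Gröbner basis is unique — it is the normal form.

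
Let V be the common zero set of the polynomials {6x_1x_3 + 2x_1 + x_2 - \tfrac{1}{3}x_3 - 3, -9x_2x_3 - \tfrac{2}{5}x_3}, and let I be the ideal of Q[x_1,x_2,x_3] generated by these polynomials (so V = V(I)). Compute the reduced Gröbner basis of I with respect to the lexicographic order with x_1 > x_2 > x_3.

f_1 = 6x_1x_3 + 2x_1 + x_2 - \tfrac{1}{3}x_3 - 3, LT = x_1x_3.
f_2 = -9x_2x_3 - \tfrac{2}{5}x_3, LT = x_2x_3.

S(f_1,f_2): lcm = x_1x_2x_3. S = \tfrac{1}{3}x_1x_2 - \tfrac{2}{45}x_1x_3 + \tfrac{1}{6}x_2^{2} - \tfrac{1}{18}x_2x_3 - \tfrac{1}{2}x_2.
  leading term x_1x_2: no divisor's leading term divides it; move \tfrac{1}{3}x_1x_2 to the remainder.
  leading term x_1x_3: subtract (-\tfrac{1}{135})·f_1 from -\tfrac{2}{45}x_1x_3 + \tfrac{1}{6}x_2^{2} - \tfrac{1}{18}x_2x_3 - \tfrac{1}{2}x_2 → \tfrac{2}{135}x_1 + \tfrac{1}{6}x_2^{2} - \tfrac{1}{18}x_2x_3 - \tfrac{133}{270}x_2 - \tfrac{1}{405}x_3 - \tfrac{1}{45}
  leading term x_1: no divisor's leading term divides it; move \tfrac{2}{135}x_1 to the remainder.
  leading term x_2^{2}: no divisor's leading term divides it; move \tfrac{1}{6}x_2^{2} to the remainder.
  leading term x_2x_3: subtract (\tfrac{1}{162})·f_2 from -\tfrac{1}{18}x_2x_3 - \tfrac{133}{270}x_2 - \tfrac{1}{405}x_3 - \tfrac{1}{45} → -\tfrac{133}{270}x_2 - \tfrac{1}{45}
  leading term x_2: no divisor's leading term divides it; move -\tfrac{133}{270}x_2 to the remainder.
  leading term 1: no divisor's leading term divides it; move -\tfrac{1}{45} to the remainder.
  remainder \tfrac{1}{3}x_1x_2 + \tfrac{2}{135}x_1 + \tfrac{1}{6}x_2^{2} - \tfrac{133}{270}x_2 - \tfrac{1}{45} ≠ 0; add g_3 = \tfrac{1}{3}x_1x_2 + \tfrac{2}{135}x_1 + \tfrac{1}{6}x_2^{2} - \tfrac{133}{270}x_2 - \tfrac{1}{45} to the basis.

The other S-polynomials (S(f_1,g_3), S(f_2,g_3)) all reduce to 0 modulo the current basis, so we have a Gröbner basis.

G = {x_1x_2 + \tfrac{2}{45}x_1 + \tfrac{1}{2}x_2^{2} - \tfrac{133}{90}x_2 - \tfrac{1}{15}, x_1x_3 + \tfrac{1}{3}x_1 + \tfrac{1}{6}x_2 - \tfrac{1}{18}x_3 - \tfrac{1}{2}, x_2x_3 + \tfrac{2}{45}x_3}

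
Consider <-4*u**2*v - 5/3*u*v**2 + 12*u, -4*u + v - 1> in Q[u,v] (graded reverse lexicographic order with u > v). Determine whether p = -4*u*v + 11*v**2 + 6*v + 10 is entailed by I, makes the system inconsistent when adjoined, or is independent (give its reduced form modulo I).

Adjoining -4*u*v + 11*v**2 + 6*v + 10 makes the ideal the whole ring: the system is inconsistent.

First compute the reduced Gröbner basis of I by Buchberger's algorithm.
f_1 = -4*u**2*v - 5/3*u*v**2 + 12*u, LT = u**2*v.
f_2 = -4*u + v - 1, LT = u.

S(f_1,f_2): lcm = u**2*v. S = 2/3*u*v**2 - 1/4*u*v - 3*u.
  leading term u*v**2: subtract (-1/6*v**2)·f_2 from 2/3*u*v**2 - 1/4*u*v - 3*u → 1/6*v**3 - 1/4*u*v - 1/6*v**2 - 3*u
  leading term v**3: no divisor's leading term divides it; move 1/6*v**3 to the remainder.
  leading term u*v: subtract (1/16*v)·f_2 from -1/4*u*v - 1/6*v**2 - 3*u → -11/48*v**2 - 3*u + 1/16*v
  leading term v**2: no divisor's leading term divides it; move -11/48*v**2 to the remainder.
  leading term u: subtract (3/4)·f_2 from -3*u + 1/16*v → -11/16*v + 3/4
  leading term v: no divisor's leading term divides it; move -11/16*v to the remainder.
  leading term 1: no divisor's leading term divides it; move 3/4 to the remainder.
  remainder 1/6*v**3 - 11/48*v**2 - 11/16*v + 3/4 ≠ 0; add h_3 = 1/6*v**3 - 11/48*v**2 - 11/16*v + 3/4 to the basis.

The other S-polynomials (S(f_1,h_3), S(f_2,h_3)) all reduce to 0 modulo the current basis, so we have a Gröbner basis.
Inter-reduce: drop elements whose leading term is divisible by another's, tail-reduce, and make monic.
Reduced Gröbner basis: {v**3 - 11/8*v**2 - 33/8*v + 9/2, u - 1/4*v + 1/4}.
Label its elements g_1 = v**3 - 11/8*v**2 - 33/8*v + 9/2, g_2 = u - 1/4*v + 1/4.

Reduce p = -4*u*v + 11*v**2 + 6*v + 10 modulo G:
  leading term u*v: subtract (-4*v)·g_2 from -4*u*v + 11*v**2 + 6*v + 10 → 10*v**2 + 7*v + 10
  leading term v**2: no divisor's leading term divides it; move 10*v**2 to the remainder.
  leading term v: no divisor's leading term divides it; move 7*v to the remainder.
  leading term 1: no divisor's leading term divides it; move 10 to the remainder.
  normal form = 10*v**2 + 7*v + 10.
The normal form is nonzero, so p ∉ I. Since p minus its normal form lies in I, I + (p) = I + (r) where r = 10*v**2 + 7*v + 10; decide whether this ideal is the whole ring.
Run Buchberger on G together with r (pairs among the g_i already reduce to 0 since G is a Gröbner basis):
g_1 = v**3 - 11/8*v**2 - 33/8*v + 9/2, LT = v**3.
g_2 = u - 1/4*v + 1/4, LT = u.
r = 10*v**2 + 7*v + 10, LT = v**2.

S(g_1,r): lcm = v**3. S = -83/40*v**2 - 41/8*v + 9/2.
  leading term v**2: subtract (-83/400)·r from -83/40*v**2 - 41/8*v + 9/2 → -1469/400*v + 263/40
  leading term v: no divisor's leading term divides it; move -1469/400*v to the remainder.
  leading term 1: no divisor's leading term divides it; move 263/40 to the remainder.
  remainder -1469/400*v + 263/40 ≠ 0; add m_4 = -1469/400*v + 263/40 to the basis.

S(g_1,m_4): lcm = v**3. S = 4881/11752*v**2 - 33/8*v + 9/2.
  leading term v**2: subtract (4881/117520)·r from 4881/11752*v**2 - 33/8*v + 9/2 → -518937/117520*v + 48003/11752
  leading term v: subtract (2594685/2157961)·m_4 from -518937/117520*v + 48003/11752 → -8245503/2157961
  leading term 1: no divisor's leading term divides it; move -8245503/2157961 to the remainder.
  remainder -8245503/2157961 ≠ 0; add m_5 = -8245503/2157961 to the basis.

The other S-polynomials (S(g_1,g_2), S(g_2,r), S(g_2,m_4), S(r,m_4), S(g_1,m_5), S(g_2,m_5), S(r,m_5), S(m_4,m_5)) all reduce to 0 modulo the current basis, so we have a Gröbner basis.
Inter-reduce: drop elements whose leading term is divisible by another's, tail-reduce, and make monic.
Reduced Gröbner basis: {1}.
The reduced Gröbner basis of I + (p) is {1}: the ideal is the whole ring, so the enlarged system has no common solution — adjoining p is inconsistent.

Ideal membership is decidable via reduction modulo a Gröbner basis.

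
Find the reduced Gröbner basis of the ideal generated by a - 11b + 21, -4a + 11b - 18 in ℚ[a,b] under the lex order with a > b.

f_1 = a - 11b + 21, LT = a.
f_2 = -4a + 11b - 18, LT = a.

S(f_1,f_2): lcm = a. S = -33/4b + 33/2.
  leading term b: no divisor's leading term divides it; move -33/4b to the remainder.
  leading term 1: no divisor's leading term divides it; move 33/2 to the remainder.
  remainder -33/4b + 33/2 ≠ 0; add g_3 = -33/4b + 33/2 to the basis.

The other S-polynomials (S(f_1,g_3), S(f_2,g_3)) all reduce to 0 modulo the current basis, so we have a Gröbner basis.
Inter-reduce: drop elements whose leading term is divisible by another's, tail-reduce, and make monic.

G = {a - 1, b - 2}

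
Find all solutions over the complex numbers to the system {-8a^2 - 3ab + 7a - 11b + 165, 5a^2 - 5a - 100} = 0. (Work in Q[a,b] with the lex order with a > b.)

Compute a lex Gröbner basis by Buchberger's algorithm.
f_1 = -8a^2 - 3ab + 7a - 11b + 165, LT = a^2.
f_2 = 5a^2 - 5a - 100, LT = a^2.

S(f_1,f_2): lcm = a^2. S = 3/8ab + 1/8a + 11/8b - 5/8.
  leading term ab: no divisor's leading term divides it; move 3/8ab to the remainder.
  leading term a: no divisor's leading term divides it; move 1/8a to the remainder.
  leading term b: no divisor's leading term divides it; move 11/8b to the remainder.
  leading term 1: no divisor's leading term divides it; move -5/8 to the remainder.
  remainder 3/8ab + 1/8a + 11/8b - 5/8 ≠ 0; add h_3 = 3/8ab + 1/8a + 11/8b - 5/8 to the basis.

S(f_1,h_3): lcm = a^2b. S = -1/3a^2 + 3/8ab^2 - 109/24ab + 5/3a + 11/8b^2 - 165/8b.
  leading term a^2: subtract (1/24)·f_1 from -1/3a^2 + 3/8ab^2 - 109/24ab + 5/3a + 11/8b^2 - 165/8b → 3/8ab^2 - 53/12ab + 11/8a + 11/8b^2 - 121/6b - 55/8
  leading term ab^2: subtract (b)·h_3 from 3/8ab^2 - 53/12ab + 11/8a + 11/8b^2 - 121/6b - 55/8 → -109/24ab + 11/8a - 469/24b - 55/8
  leading term ab: subtract (-109/9)·h_3 from -109/24ab + 11/8a - 469/24b - 55/8 → 26/9a - 26/9b - 130/9
  leading term a: no divisor's leading term divides it; move 26/9a to the remainder.
  leading term b: no divisor's leading term divides it; move -26/9b to the remainder.
  leading term 1: no divisor's leading term divides it; move -130/9 to the remainder.
  remainder 26/9a - 26/9b - 130/9 ≠ 0; add h_4 = 26/9a - 26/9b - 130/9 to the basis.

S(h_3,h_4): lcm = ab. S = 1/3a + b^2 + 26/3b - 5/3.
  leading term a: subtract (3/26)·h_4 from 1/3a + b^2 + 26/3b - 5/3 → b^2 + 9b
  leading term b^2: no divisor's leading term divides it; move b^2 to the remainder.
  leading term b: no divisor's leading term divides it; move 9b to the remainder.
  remainder b^2 + 9b ≠ 0; add h_5 = b^2 + 9b to the basis.

The other S-polynomials (S(f_2,h_3), S(f_1,h_4), S(f_2,h_4), S(f_1,h_5), S(f_2,h_5), S(h_3,h_5), S(h_4,h_5)) all reduce to 0 modulo the current basis, so we have a Gröbner basis.
Inter-reduce: drop elements whose leading term is divisible by another's, tail-reduce, and make monic.
Reduced Gröbner basis: {a - b - 5, b^2 + 9b}.

From the last basis element, b^2 + 9b = 0, so b takes values in {-9, 0}. Each choice, substituted upward through the basis, yields the corresponding point(s) of the solution set.
  b = -9: the earlier basis element becomes a + 4 = 0, giving a = -4 — point (-4, -9).
  b = 0: the earlier basis element becomes a - 5 = 0, giving a = 5 — point (5, 0).
Each listed point satisfies every original equation (direct substitution).

{(-4, -9), (5, 0)}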